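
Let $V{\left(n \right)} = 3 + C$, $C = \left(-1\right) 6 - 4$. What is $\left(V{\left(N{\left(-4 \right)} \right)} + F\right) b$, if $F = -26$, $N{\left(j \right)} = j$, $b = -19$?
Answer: $627$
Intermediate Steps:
$C = -10$ ($C = -6 - 4 = -10$)
$V{\left(n \right)} = -7$ ($V{\left(n \right)} = 3 - 10 = -7$)
$\left(V{\left(N{\left(-4 \right)} \right)} + F\right) b = \left(-7 - 26\right) \left(-19\right) = \left(-33\right) \left(-19\right) = 627$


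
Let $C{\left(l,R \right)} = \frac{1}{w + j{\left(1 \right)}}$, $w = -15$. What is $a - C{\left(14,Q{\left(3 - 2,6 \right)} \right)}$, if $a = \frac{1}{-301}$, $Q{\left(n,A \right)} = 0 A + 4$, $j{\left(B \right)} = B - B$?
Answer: $\frac{286}{4515} \approx 0.063344$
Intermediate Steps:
$j{\left(B \right)} = 0$
$Q{\left(n,A \right)} = 4$ ($Q{\left(n,A \right)} = 0 + 4 = 4$)
$C{\left(l,R \right)} = - \frac{1}{15}$ ($C{\left(l,R \right)} = \frac{1}{-15 + 0} = \frac{1}{-15} = - \frac{1}{15}$)
$a = - \frac{1}{301} \approx -0.0033223$
$a - C{\left(14,Q{\left(3 - 2,6 \right)} \right)} = - \frac{1}{301} - - \frac{1}{15} = - \frac{1}{301} + \frac{1}{15} = \frac{286}{4515}$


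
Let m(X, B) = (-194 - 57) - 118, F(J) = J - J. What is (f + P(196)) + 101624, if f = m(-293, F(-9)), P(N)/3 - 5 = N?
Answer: 101858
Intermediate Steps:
F(J) = 0
m(X, B) = -369 (m(X, B) = -251 - 118 = -369)
P(N) = 15 + 3*N
f = -369
(f + P(196)) + 101624 = (-369 + (15 + 3*196)) + 101624 = (-369 + (15 + 588)) + 101624 = (-369 + 603) + 101624 = 234 + 101624 = 101858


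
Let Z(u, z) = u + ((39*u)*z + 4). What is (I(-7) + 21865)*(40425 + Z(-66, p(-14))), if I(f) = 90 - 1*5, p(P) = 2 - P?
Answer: -18020950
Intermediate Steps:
I(f) = 85 (I(f) = 90 - 5 = 85)
Z(u, z) = 4 + u + 39*u*z (Z(u, z) = u + (39*u*z + 4) = u + (4 + 39*u*z) = 4 + u + 39*u*z)
(I(-7) + 21865)*(40425 + Z(-66, p(-14))) = (85 + 21865)*(40425 + (4 - 66 + 39*(-66)*(2 - 1*(-14)))) = 21950*(40425 + (4 - 66 + 39*(-66)*(2 + 14))) = 21950*(40425 + (4 - 66 + 39*(-66)*16)) = 21950*(40425 + (4 - 66 - 41184)) = 21950*(40425 - 41246) = 21950*(-821) = -18020950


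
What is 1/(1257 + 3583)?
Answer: 1/4840 ≈ 0.00020661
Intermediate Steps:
1/(1257 + 3583) = 1/4840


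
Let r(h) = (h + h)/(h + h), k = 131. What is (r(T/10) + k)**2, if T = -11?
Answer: 17424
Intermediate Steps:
r(h) = 1 (r(h) = (2*h)/((2*h)) = (2*h)*(1/(2*h)) = 1)
(r(T/10) + k)**2 = (1 + 131)**2 = 132**2 = 17424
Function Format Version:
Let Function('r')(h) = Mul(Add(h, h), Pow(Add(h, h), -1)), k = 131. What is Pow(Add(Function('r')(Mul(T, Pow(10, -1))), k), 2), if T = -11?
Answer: 17424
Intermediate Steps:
Function('r')(h) = 1 (Function('r')(h) = Mul(Mul(2, h), Pow(Mul(2, h), -1)) = Mul(Mul(2, h), Mul(Rational(1, 2), Pow(h, -1))) = 1)
Pow(Add(Function('r')(Mul(T, Pow(10, -1))), k), 2) = Pow(Add(1, 131), 2) = Pow(132, 2) = 17424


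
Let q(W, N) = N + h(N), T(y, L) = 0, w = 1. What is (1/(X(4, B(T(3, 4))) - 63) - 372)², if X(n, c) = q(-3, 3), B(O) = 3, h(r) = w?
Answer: 481758601/3481 ≈ 1.3840e+5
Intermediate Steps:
h(r) = 1
q(W, N) = 1 + N (q(W, N) = N + 1 = 1 + N)
X(n, c) = 4 (X(n, c) = 1 + 3 = 4)
(1/(X(4, B(T(3, 4))) - 63) - 372)² = (1/(4 - 63) - 372)² = (1/(-59) - 372)² = (-1/59 - 372)² = (-21949/59)² = 481758601/3481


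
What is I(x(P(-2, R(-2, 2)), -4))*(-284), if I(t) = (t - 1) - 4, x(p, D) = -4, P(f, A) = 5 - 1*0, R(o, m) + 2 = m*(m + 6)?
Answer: 2556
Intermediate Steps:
R(o, m) = -2 + m*(6 + m) (R(o, m) = -2 + m*(m + 6) = -2 + m*(6 + m))
P(f, A) = 5 (P(f, A) = 5 + 0 = 5)
I(t) = -5 + t (I(t) = (-1 + t) - 4 = -5 + t)
I(x(P(-2, R(-2, 2)), -4))*(-284) = (-5 - 4)*(-284) = -9*(-284) = 2556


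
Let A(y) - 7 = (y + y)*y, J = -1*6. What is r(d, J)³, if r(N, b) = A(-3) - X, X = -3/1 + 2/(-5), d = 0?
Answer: 2863288/125 ≈ 22906.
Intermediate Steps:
X = -17/5 (X = -3*1 + 2*(-⅕) = -3 - ⅖ = -17/5 ≈ -3.4000)
J = -6
A(y) = 7 + 2*y² (A(y) = 7 + (y + y)*y = 7 + (2*y)*y = 7 + 2*y²)
r(N, b) = 142/5 (r(N, b) = (7 + 2*(-3)²) - 1*(-17/5) = (7 + 2*9) + 17/5 = (7 + 18) + 17/5 = 25 + 17/5 = 142/5)
r(d, J)³ = (142/5)³ = 2863288/125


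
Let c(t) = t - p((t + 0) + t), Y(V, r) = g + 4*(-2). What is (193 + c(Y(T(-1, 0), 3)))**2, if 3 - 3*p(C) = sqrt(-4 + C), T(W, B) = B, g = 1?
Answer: (185 + I*sqrt(2))**2 ≈ 34223.0 + 523.3*I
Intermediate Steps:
Y(V, r) = -7 (Y(V, r) = 1 + 4*(-2) = 1 - 8 = -7)
p(C) = 1 - sqrt(-4 + C)/3
c(t) = -1 + t + sqrt(-4 + 2*t)/3 (c(t) = t - (1 - sqrt(-4 + ((t + 0) + t))/3) = t - (1 - sqrt(-4 + (t + t))/3) = t - (1 - sqrt(-4 + 2*t)/3) = t + (-1 + sqrt(-4 + 2*t)/3) = -1 + t + sqrt(-4 + 2*t)/3)
(193 + c(Y(T(-1, 0), 3)))**2 = (193 + (-1 - 7 + sqrt(-4 + 2*(-7))/3))**2 = (193 + (-1 - 7 + sqrt(-4 - 14)/3))**2 = (193 + (-1 - 7 + sqrt(-18)/3))**2 = (193 + (-1 - 7 + (3*I*sqrt(2))/3))**2 = (193 + (-1 - 7 + I*sqrt(2)))**2 = (193 + (-8 + I*sqrt(2)))**2 = (185 + I*sqrt(2))**2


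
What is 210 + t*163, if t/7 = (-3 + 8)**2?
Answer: 28735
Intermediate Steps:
t = 175 (t = 7*(-3 + 8)**2 = 7*5**2 = 7*25 = 175)
210 + t*163 = 210 + 175*163 = 210 + 28525 = 28735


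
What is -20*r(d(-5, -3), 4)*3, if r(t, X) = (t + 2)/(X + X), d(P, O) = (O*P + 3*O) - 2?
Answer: -45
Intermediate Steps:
d(P, O) = -2 + 3*O + O*P (d(P, O) = (3*O + O*P) - 2 = -2 + 3*O + O*P)
r(t, X) = (2 + t)/(2*X) (r(t, X) = (2 + t)/((2*X)) = (2 + t)*(1/(2*X)) = (2 + t)/(2*X))
-20*r(d(-5, -3), 4)*3 = -10*(2 + (-2 + 3*(-3) - 3*(-5)))/4*3 = -10*(2 + (-2 - 9 + 15))/4*3 = -10*(2 + 4)/4*3 = -10*6/4*3 = -20*3/4*3 = -15*3 = -45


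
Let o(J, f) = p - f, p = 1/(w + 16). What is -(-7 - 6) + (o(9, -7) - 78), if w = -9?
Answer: -405/7 ≈ -57.857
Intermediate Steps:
p = ⅐ (p = 1/(-9 + 16) = 1/7 = ⅐ ≈ 0.14286)
o(J, f) = ⅐ - f
-(-7 - 6) + (o(9, -7) - 78) = -(-7 - 6) + ((⅐ - 1*(-7)) - 78) = -1*(-13) + ((⅐ + 7) - 78) = 13 + (50/7 - 78) = 13 - 496/7 = -405/7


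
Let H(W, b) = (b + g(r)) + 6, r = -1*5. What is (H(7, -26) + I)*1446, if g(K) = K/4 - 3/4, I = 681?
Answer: 952914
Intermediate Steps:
r = -5
g(K) = -¾ + K/4 (g(K) = K*(¼) - 3*¼ = K/4 - ¾ = -¾ + K/4)
H(W, b) = 4 + b (H(W, b) = (b + (-¾ + (¼)*(-5))) + 6 = (b + (-¾ - 5/4)) + 6 = (b - 2) + 6 = (-2 + b) + 6 = 4 + b)
(H(7, -26) + I)*1446 = ((4 - 26) + 681)*1446 = (-22 + 681)*1446 = 659*1446 = 952914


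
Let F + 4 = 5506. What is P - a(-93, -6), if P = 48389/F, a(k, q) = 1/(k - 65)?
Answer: 1912741/217329 ≈ 8.8011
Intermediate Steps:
F = 5502 (F = -4 + 5506 = 5502)
a(k, q) = 1/(-65 + k)
P = 48389/5502 ≈ 8.7948
P - a(-93, -6) = 48389/5502 - 1/(-65 - 93) = 48389/5502 - 1/(-158) = 48389/5502 - 1*(-1/158) = 48389/5502 + 1/158 = 1912741/217329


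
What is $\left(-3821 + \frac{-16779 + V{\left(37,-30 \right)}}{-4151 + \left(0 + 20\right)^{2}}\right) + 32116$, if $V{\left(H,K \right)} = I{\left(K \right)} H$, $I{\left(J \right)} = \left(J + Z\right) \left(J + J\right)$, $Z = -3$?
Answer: $\frac{106078064}{3751} \approx 28280.0$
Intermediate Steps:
$I{\left(J \right)} = 2 J \left(-3 + J\right)$ ($I{\left(J \right)} = \left(J - 3\right) \left(J + J\right) = \left(-3 + J\right) 2 J = 2 J \left(-3 + J\right)$)
$V{\left(H,K \right)} = 2 H K \left(-3 + K\right)$ ($V{\left(H,K \right)} = 2 K \left(-3 + K\right) H = 2 H K \left(-3 + K\right)$)
$\left(-3821 + \frac{-16779 + V{\left(37,-30 \right)}}{-4151 + \left(0 + 20\right)^{2}}\right) + 32116 = \left(-3821 + \frac{-16779 + 2 \cdot 37 \left(-30\right) \left(-3 - 30\right)}{-4151 + \left(0 + 20\right)^{2}}\right) + 32116 = \left(-3821 + \frac{-16779 + 2 \cdot 37 \left(-30\right) \left(-33\right)}{-4151 + 20^{2}}\right) + 32116 = \left(-3821 + \frac{-16779 + 73260}{-4151 + 400}\right) + 32116 = \left(-3821 + \frac{56481}{-3751}\right) + 32116 = \left(-3821 + 56481 \left(- \frac{1}{3751}\right)\right) + 32116 = \left(-3821 - \frac{56481}{3751}\right) + 32116 = - \frac{14389052}{3751} + 32116 = \frac{106078064}{3751}$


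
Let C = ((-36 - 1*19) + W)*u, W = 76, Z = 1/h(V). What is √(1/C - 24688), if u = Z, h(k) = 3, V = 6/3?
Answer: I*√1209705/7 ≈ 157.12*I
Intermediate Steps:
V = 2 (V = 6*(⅓) = 2)
Z = ⅓ (Z = 1/3 = ⅓ ≈ 0.33333)
u = ⅓ ≈ 0.33333
C = 7 (C = ((-36 - 1*19) + 76)*(⅓) = ((-36 - 19) + 76)*(⅓) = (-55 + 76)*(⅓) = 21*(⅓) = 7)
√(1/C - 24688) = √(1/7 - 24688) = √(⅐ - 24688) = √(-172815/7) = I*√1209705/7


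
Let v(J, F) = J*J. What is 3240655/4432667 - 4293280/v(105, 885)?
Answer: -3798990471277/9774030735 ≈ -388.68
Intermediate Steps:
v(J, F) = J²
3240655/4432667 - 4293280/v(105, 885) = 3240655/4432667 - 4293280/(105²) = 3240655*(1/4432667) - 4293280/11025 = 3240655/4432667 - 4293280*1/11025 = 3240655/4432667 - 858656/2205 = -3798990471277/9774030735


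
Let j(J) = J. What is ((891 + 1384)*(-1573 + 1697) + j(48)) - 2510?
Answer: 279638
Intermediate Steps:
((891 + 1384)*(-1573 + 1697) + j(48)) - 2510 = ((891 + 1384)*(-1573 + 1697) + 48) - 2510 = (2275*124 + 48) - 2510 = (282100 + 48) - 2510 = 282148 - 2510 = 279638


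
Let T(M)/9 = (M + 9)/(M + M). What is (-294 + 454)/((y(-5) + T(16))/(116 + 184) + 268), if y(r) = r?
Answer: 307200/514573 ≈ 0.59700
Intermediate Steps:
T(M) = 9*(9 + M)/(2*M) (T(M) = 9*((M + 9)/(M + M)) = 9*((9 + M)/((2*M))) = 9*((9 + M)*(1/(2*M))) = 9*((9 + M)/(2*M)) = 9*(9 + M)/(2*M))
(-294 + 454)/((y(-5) + T(16))/(116 + 184) + 268) = (-294 + 454)/((-5 + (9/2)*(9 + 16)/16)/(116 + 184) + 268) = 160/((-5 + (9/2)*(1/16)*25)/300 + 268) = 160/((-5 + 225/32)*(1/300) + 268) = 160/((65/32)*(1/300) + 268) = 160/(13/1920 + 268) = 160/(514573/1920) = 160*(1920/514573) = 307200/514573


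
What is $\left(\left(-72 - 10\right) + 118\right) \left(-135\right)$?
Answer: $-4860$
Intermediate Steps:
$\left(\left(-72 - 10\right) + 118\right) \left(-135\right) = \left(-82 + 118\right) \left(-135\right) = 36 \left(-135\right) = -4860$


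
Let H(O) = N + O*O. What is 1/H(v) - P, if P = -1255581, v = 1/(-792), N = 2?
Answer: 1575163403613/1254529 ≈ 1.2556e+6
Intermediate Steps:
v = -1/792 ≈ -0.0012626
H(O) = 2 + O**2 (H(O) = 2 + O*O = 2 + O**2)
1/H(v) - P = 1/(2 + (-1/792)**2) - 1*(-1255581) = 1/(2 + 1/627264) + 1255581 = 1/(1254529/627264) + 1255581 = 627264/1254529 + 1255581 = 1575163403613/1254529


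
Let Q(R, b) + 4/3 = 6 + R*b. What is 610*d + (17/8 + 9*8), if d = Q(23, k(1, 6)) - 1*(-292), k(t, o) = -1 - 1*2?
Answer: 3334819/24 ≈ 1.3895e+5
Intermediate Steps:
k(t, o) = -3 (k(t, o) = -1 - 2 = -3)
Q(R, b) = 14/3 + R*b (Q(R, b) = -4/3 + (6 + R*b) = 14/3 + R*b)
d = 683/3 (d = (14/3 + 23*(-3)) - 1*(-292) = (14/3 - 69) + 292 = -193/3 + 292 = 683/3 ≈ 227.67)
610*d + (17/8 + 9*8) = 610*(683/3) + (17/8 + 9*8) = 416630/3 + (17*(1/8) + 72) = 416630/3 + (17/8 + 72) = 416630/3 + 593/8 = 3334819/24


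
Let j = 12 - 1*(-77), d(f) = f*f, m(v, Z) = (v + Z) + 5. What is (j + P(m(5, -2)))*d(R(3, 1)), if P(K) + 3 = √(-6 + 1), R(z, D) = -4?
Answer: 1376 + 16*I*√5 ≈ 1376.0 + 35.777*I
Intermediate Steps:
m(v, Z) = 5 + Z + v (m(v, Z) = (Z + v) + 5 = 5 + Z + v)
d(f) = f²
P(K) = -3 + I*√5 (P(K) = -3 + √(-6 + 1) = -3 + √(-5) = -3 + I*√5)
j = 89 (j = 12 + 77 = 89)
(j + P(m(5, -2)))*d(R(3, 1)) = (89 + (-3 + I*√5))*(-4)² = (86 + I*√5)*16 = 1376 + 16*I*√5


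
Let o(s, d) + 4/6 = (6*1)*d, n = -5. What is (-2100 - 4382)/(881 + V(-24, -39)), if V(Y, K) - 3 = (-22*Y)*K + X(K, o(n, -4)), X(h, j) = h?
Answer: 926/2821 ≈ 0.32825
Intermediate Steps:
o(s, d) = -⅔ + 6*d (o(s, d) = -⅔ + (6*1)*d = -⅔ + 6*d)
V(Y, K) = 3 + K - 22*K*Y (V(Y, K) = 3 + ((-22*Y)*K + K) = 3 + (-22*K*Y + K) = 3 + (K - 22*K*Y) = 3 + K - 22*K*Y)
(-2100 - 4382)/(881 + V(-24, -39)) = (-2100 - 4382)/(881 + (3 - 39 - 22*(-39)*(-24))) = -6482/(881 + (3 - 39 - 20592)) = -6482/(881 - 20628) = -6482/(-19747) = -6482*(-1/19747) = 926/2821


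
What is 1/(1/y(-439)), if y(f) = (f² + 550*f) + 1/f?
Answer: -21392032/439 ≈ -48729.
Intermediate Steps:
y(f) = 1/f + f² + 550*f
1/(1/y(-439)) = 1/(1/((1 + (-439)²*(550 - 439))/(-439))) = 1/(1/(-(1 + 192721*111)/439)) = 1/(1/(-(1 + 21392031)/439)) = 1/(1/(-1/439*21392032)) = 1/(1/(-21392032/439)) = 1/(-439/21392032) = -21392032/439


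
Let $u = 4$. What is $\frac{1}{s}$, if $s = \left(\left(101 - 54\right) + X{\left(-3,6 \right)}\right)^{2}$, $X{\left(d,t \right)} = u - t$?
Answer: $\frac{1}{2025} \approx 0.00049383$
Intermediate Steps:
$X{\left(d,t \right)} = 4 - t$
$s = 2025$ ($s = \left(\left(101 - 54\right) + \left(4 - 6\right)\right)^{2} = \left(47 + \left(4 - 6\right)\right)^{2} = \left(47 - 2\right)^{2} = 45^{2} = 2025$)
$\frac{1}{s} = \frac{1}{2025}$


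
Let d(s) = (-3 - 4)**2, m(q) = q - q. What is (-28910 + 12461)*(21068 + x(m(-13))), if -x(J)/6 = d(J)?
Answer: -341711526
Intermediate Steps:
m(q) = 0
d(s) = 49 (d(s) = (-7)**2 = 49)
x(J) = -294 (x(J) = -6*49 = -294)
(-28910 + 12461)*(21068 + x(m(-13))) = (-28910 + 12461)*(21068 - 294) = -16449*20774 = -341711526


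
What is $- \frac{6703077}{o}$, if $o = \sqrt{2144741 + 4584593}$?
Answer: $- \frac{6703077 \sqrt{6729334}}{6729334} \approx -2584.0$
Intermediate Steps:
$o = \sqrt{6729334} \approx 2594.1$
$- \frac{6703077}{o} = - \frac{6703077}{\sqrt{6729334}} = - 6703077 \frac{\sqrt{6729334}}{6729334} = - \frac{6703077 \sqrt{6729334}}{6729334}$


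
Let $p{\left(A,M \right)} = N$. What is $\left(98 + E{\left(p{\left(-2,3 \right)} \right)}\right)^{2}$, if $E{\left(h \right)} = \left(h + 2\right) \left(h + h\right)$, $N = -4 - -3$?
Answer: $9216$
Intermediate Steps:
$N = -1$ ($N = -4 + 3 = -1$)
$p{\left(A,M \right)} = -1$
$E{\left(h \right)} = 2 h \left(2 + h\right)$ ($E{\left(h \right)} = \left(2 + h\right) 2 h = 2 h \left(2 + h\right)$)
$\left(98 + E{\left(p{\left(-2,3 \right)} \right)}\right)^{2} = \left(98 + 2 \left(-1\right) \left(2 - 1\right)\right)^{2} = \left(98 + 2 \left(-1\right) 1\right)^{2} = \left(98 - 2\right)^{2} = 96^{2} = 9216$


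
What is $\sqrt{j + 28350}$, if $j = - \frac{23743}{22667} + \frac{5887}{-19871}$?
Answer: $\frac{16 \sqrt{22465704840717229421}}{450415957} \approx 168.37$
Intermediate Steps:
$j = - \frac{605237782}{450415957}$ ($j = \left(-23743\right) \frac{1}{22667} + 5887 \left(- \frac{1}{19871}\right) = - \frac{23743}{22667} - \frac{5887}{19871} = - \frac{605237782}{450415957} \approx -1.3437$)
$\sqrt{j + 28350} = \sqrt{- \frac{605237782}{450415957} + 28350} = \sqrt{\frac{12768687143168}{450415957}} = \frac{16 \sqrt{22465704840717229421}}{450415957}$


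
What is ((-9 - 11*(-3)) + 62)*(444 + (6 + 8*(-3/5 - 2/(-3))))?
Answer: 581188/15 ≈ 38746.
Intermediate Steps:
((-9 - 11*(-3)) + 62)*(444 + (6 + 8*(-3/5 - 2/(-3)))) = ((-9 + 33) + 62)*(444 + (6 + 8*(-3*⅕ - 2*(-⅓)))) = (24 + 62)*(444 + (6 + 8*(-⅗ + ⅔))) = 86*(444 + (6 + 8*(1/15))) = 86*(444 + (6 + 8/15)) = 86*(444 + 98/15) = 86*(6758/15) = 581188/15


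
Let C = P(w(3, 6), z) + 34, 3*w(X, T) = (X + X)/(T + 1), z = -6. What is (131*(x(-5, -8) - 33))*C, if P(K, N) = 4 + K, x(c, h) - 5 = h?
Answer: -1263888/7 ≈ -1.8056e+5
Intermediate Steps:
w(X, T) = 2*X/(3*(1 + T)) (w(X, T) = ((X + X)/(T + 1))/3 = ((2*X)/(1 + T))/3 = (2*X/(1 + T))/3 = 2*X/(3*(1 + T)))
x(c, h) = 5 + h
C = 268/7 (C = (4 + (2/3)*3/(1 + 6)) + 34 = (4 + (2/3)*3/7) + 34 = (4 + (2/3)*3*(1/7)) + 34 = (4 + 2/7) + 34 = 30/7 + 34 = 268/7 ≈ 38.286)
(131*(x(-5, -8) - 33))*C = (131*((5 - 8) - 33))*(268/7) = (131*(-3 - 33))*(268/7) = (131*(-36))*(268/7) = -4716*268/7 = -1263888/7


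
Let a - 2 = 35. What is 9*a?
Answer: 333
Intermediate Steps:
a = 37 (a = 2 + 35 = 37)
9*a = 9*37 = 333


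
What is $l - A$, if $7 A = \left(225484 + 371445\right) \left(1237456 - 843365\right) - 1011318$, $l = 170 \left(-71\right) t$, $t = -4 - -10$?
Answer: $- \frac{235243842161}{7} \approx -3.3606 \cdot 10^{10}$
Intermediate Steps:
$t = 6$ ($t = -4 + 10 = 6$)
$l = -72420$ ($l = 170 \left(-71\right) 6 = \left(-12070\right) 6 = -72420$)
$A = \frac{235243335221}{7}$ ($A = \frac{\left(225484 + 371445\right) \left(1237456 - 843365\right) - 1011318}{7} = \frac{596929 \cdot 394091 - 1011318}{7} = \frac{235244346539 - 1011318}{7} = \frac{1}{7} \cdot 235243335221 = \frac{235243335221}{7} \approx 3.3606 \cdot 10^{10}$)
$l - A = -72420 - \frac{235243335221}{7} = - \frac{235243842161}{7}$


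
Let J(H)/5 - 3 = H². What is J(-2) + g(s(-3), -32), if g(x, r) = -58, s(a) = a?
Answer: -23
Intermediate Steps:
J(H) = 15 + 5*H²
J(-2) + g(s(-3), -32) = (15 + 5*(-2)²) - 58 = (15 + 5*4) - 58 = (15 + 20) - 58 = 35 - 58 = -23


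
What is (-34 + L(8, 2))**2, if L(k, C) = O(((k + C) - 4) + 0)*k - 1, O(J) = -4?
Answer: 4489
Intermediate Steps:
L(k, C) = -1 - 4*k (L(k, C) = -4*k - 1 = -1 - 4*k)
(-34 + L(8, 2))**2 = (-34 + (-1 - 4*8))**2 = (-34 + (-1 - 32))**2 = (-34 - 33)**2 = (-67)**2 = 4489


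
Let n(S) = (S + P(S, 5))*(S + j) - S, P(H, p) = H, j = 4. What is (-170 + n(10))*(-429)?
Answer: -42900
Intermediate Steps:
n(S) = -S + 2*S*(4 + S) (n(S) = (S + S)*(S + 4) - S = (2*S)*(4 + S) - S = 2*S*(4 + S) - S = -S + 2*S*(4 + S))
(-170 + n(10))*(-429) = (-170 + 10*(7 + 2*10))*(-429) = (-170 + 10*(7 + 20))*(-429) = (-170 + 10*27)*(-429) = (-170 + 270)*(-429) = 100*(-429) = -42900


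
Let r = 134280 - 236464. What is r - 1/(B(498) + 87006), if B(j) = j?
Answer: -8941508737/87504 ≈ -1.0218e+5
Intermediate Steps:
r = -102184
r - 1/(B(498) + 87006) = -102184 - 1/(498 + 87006) = -102184 - 1/87504 = -8941508737/87504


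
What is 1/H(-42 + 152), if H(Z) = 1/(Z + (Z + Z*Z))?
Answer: 12320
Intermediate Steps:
H(Z) = 1/(Z**2 + 2*Z) (H(Z) = 1/(Z + (Z + Z**2)) = 1/(Z**2 + 2*Z))
1/H(-42 + 152) = 1/(1/((-42 + 152)*(2 + (-42 + 152)))) = 1/(1/(110*(2 + 110))) = 1/((1/110)/112) = 1/((1/110)*(1/112)) = 1/(1/12320) = 12320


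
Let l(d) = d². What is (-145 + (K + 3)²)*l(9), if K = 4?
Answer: -7776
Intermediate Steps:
(-145 + (K + 3)²)*l(9) = (-145 + (4 + 3)²)*9² = (-145 + 7²)*81 = (-145 + 49)*81 = -96*81 = -7776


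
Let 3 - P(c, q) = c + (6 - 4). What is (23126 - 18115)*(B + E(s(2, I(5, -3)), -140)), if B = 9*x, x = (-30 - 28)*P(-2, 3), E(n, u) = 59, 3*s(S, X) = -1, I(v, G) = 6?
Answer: -7551577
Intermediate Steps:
s(S, X) = -⅓ (s(S, X) = (⅓)*(-1) = -⅓)
P(c, q) = 1 - c (P(c, q) = 3 - (c + (6 - 4)) = 3 - (c + 2) = 3 - (2 + c) = 3 + (-2 - c) = 1 - c)
x = -174 (x = (-30 - 28)*(1 - 1*(-2)) = -58*(1 + 2) = -58*3 = -174)
B = -1566 (B = 9*(-174) = -1566)
(23126 - 18115)*(B + E(s(2, I(5, -3)), -140)) = (23126 - 18115)*(-1566 + 59) = 5011*(-1507) = -7551577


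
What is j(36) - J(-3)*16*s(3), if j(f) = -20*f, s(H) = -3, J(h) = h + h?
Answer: -1008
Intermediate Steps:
J(h) = 2*h
j(36) - J(-3)*16*s(3) = -20*36 - (2*(-3))*16*(-3) = -720 - (-6*16)*(-3) = -720 - (-96)*(-3) = -720 - 1*288 = -720 - 288 = -1008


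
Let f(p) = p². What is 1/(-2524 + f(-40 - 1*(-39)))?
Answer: -1/2523 ≈ -0.00039635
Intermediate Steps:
1/(-2524 + f(-40 - 1*(-39))) = 1/(-2524 + (-40 - 1*(-39))²) = 1/(-2524 + (-40 + 39)²) = 1/(-2524 + (-1)²) = 1/(-2524 + 1) = 1/(-2523) = -1/2523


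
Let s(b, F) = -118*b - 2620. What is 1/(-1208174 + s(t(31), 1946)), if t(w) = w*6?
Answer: -1/1232742 ≈ -8.1120e-7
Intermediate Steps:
t(w) = 6*w
s(b, F) = -2620 - 118*b
1/(-1208174 + s(t(31), 1946)) = 1/(-1208174 + (-2620 - 708*31)) = 1/(-1208174 + (-2620 - 118*186)) = 1/(-1208174 + (-2620 - 21948)) = 1/(-1208174 - 24568) = 1/(-1232742) = -1/1232742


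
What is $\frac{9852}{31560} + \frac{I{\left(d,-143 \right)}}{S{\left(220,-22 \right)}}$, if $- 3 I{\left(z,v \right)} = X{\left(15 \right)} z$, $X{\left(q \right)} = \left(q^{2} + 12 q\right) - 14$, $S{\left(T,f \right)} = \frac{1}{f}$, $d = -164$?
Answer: $- \frac{3710212177}{7890} \approx -4.7024 \cdot 10^{5}$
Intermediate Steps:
$X{\left(q \right)} = -14 + q^{2} + 12 q$
$I{\left(z,v \right)} = - \frac{391 z}{3}$ ($I{\left(z,v \right)} = - \frac{\left(-14 + 15^{2} + 12 \cdot 15\right) z}{3} = - \frac{\left(-14 + 225 + 180\right) z}{3} = - \frac{391 z}{3}$)
$\frac{9852}{31560} + \frac{I{\left(d,-143 \right)}}{S{\left(220,-22 \right)}} = \frac{9852}{31560} + \frac{\left(- \frac{391}{3}\right) \left(-164\right)}{\frac{1}{-22}} = 9852 \cdot \frac{1}{31560} + \frac{64124}{3 \left(- \frac{1}{22}\right)} = \frac{821}{2630} + \frac{64124}{3} \left(-22\right) = \frac{821}{2630} - \frac{1410728}{3} = - \frac{3710212177}{7890}$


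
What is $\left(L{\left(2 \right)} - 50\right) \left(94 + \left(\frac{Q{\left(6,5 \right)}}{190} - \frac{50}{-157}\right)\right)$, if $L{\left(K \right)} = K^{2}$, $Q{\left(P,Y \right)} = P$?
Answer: $- \frac{64732626}{14915} \approx -4340.1$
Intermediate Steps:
$\left(L{\left(2 \right)} - 50\right) \left(94 + \left(\frac{Q{\left(6,5 \right)}}{190} - \frac{50}{-157}\right)\right) = \left(2^{2} - 50\right) \left(94 + \left(\frac{6}{190} - \frac{50}{-157}\right)\right) = \left(4 - 50\right) \left(94 + \left(6 \cdot \frac{1}{190} - - \frac{50}{157}\right)\right) = - 46 \left(94 + \left(\frac{3}{95} + \frac{50}{157}\right)\right) = - 46 \left(94 + \frac{5221}{14915}\right) = \left(-46\right) \frac{1407231}{14915} = - \frac{64732626}{14915}$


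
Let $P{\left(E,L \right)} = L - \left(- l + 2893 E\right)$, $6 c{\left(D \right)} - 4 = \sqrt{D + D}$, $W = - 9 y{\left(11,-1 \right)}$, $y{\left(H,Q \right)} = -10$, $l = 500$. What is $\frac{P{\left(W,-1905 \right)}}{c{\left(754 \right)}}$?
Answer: $\frac{1570650}{373} - \frac{785325 \sqrt{377}}{373} \approx -36669.0$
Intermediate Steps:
$W = 90$ ($W = \left(-9\right) \left(-10\right) = 90$)
$c{\left(D \right)} = \frac{2}{3} + \frac{\sqrt{2} \sqrt{D}}{6}$ ($c{\left(D \right)} = \frac{2}{3} + \frac{\sqrt{D + D}}{6} = \frac{2}{3} + \frac{\sqrt{2 D}}{6} = \frac{2}{3} + \frac{\sqrt{2} \sqrt{D}}{6}$)
$P{\left(E,L \right)} = 500 + L - 2893 E$ ($P{\left(E,L \right)} = L - \left(-500 + 2893 E\right) = 500 + L - 2893 E$)
$\frac{P{\left(W,-1905 \right)}}{c{\left(754 \right)}} = \frac{500 - 1905 - 260370}{\frac{2}{3} + \frac{\sqrt{2} \sqrt{754}}{6}} = \frac{500 - 1905 - 260370}{\frac{2}{3} + \frac{\sqrt{377}}{3}} = - \frac{261775}{\frac{2}{3} + \frac{\sqrt{377}}{3}}$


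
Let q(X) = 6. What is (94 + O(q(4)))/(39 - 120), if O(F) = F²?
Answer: -130/81 ≈ -1.6049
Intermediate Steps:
(94 + O(q(4)))/(39 - 120) = (94 + 6²)/(39 - 120) = (94 + 36)/(-81) = 130*(-1/81) = -130/81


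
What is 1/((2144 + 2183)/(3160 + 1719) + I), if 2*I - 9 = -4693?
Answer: -4879/11422291 ≈ -0.00042715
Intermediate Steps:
I = -2342 (I = 9/2 + (½)*(-4693) = 9/2 - 4693/2 = -2342)
1/((2144 + 2183)/(3160 + 1719) + I) = 1/((2144 + 2183)/(3160 + 1719) - 2342) = 1/(4327/4879 - 2342) = 1/(-11422291/4879) = -4879/11422291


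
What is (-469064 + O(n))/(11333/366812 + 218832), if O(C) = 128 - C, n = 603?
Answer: -172232539668/80270214917 ≈ -2.1457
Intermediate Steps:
(-469064 + O(n))/(11333/366812 + 218832) = (-469064 + (128 - 1*603))/(11333/366812 + 218832) = (-469064 + (128 - 603))/(11333*(1/366812) + 218832) = (-469064 - 475)/(11333/366812 + 218832) = -469539/80270214917/366812 = -469539*366812/80270214917 = -172232539668/80270214917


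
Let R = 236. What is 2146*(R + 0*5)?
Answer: 506456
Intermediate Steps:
2146*(R + 0*5) = 2146*(236 + 0*5) = 2146*(236 + 0) = 2146*236 = 506456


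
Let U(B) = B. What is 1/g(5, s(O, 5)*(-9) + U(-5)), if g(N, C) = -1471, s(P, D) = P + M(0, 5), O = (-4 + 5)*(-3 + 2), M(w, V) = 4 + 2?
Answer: -1/1471 ≈ -0.00067981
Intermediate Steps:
M(w, V) = 6
O = -1 (O = 1*(-1) = -1)
s(P, D) = 6 + P (s(P, D) = P + 6 = 6 + P)
1/g(5, s(O, 5)*(-9) + U(-5)) = 1/(-1471) = -1/1471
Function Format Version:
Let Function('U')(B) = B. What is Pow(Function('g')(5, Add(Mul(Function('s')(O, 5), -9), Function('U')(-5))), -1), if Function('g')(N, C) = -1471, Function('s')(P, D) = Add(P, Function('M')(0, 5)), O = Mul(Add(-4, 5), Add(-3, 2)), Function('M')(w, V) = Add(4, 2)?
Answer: Rational(-1, 1471) ≈ -0.00067981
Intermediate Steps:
Function('M')(w, V) = 6
O = -1 (O = Mul(1, -1) = -1)
Function('s')(P, D) = Add(6, P) (Function('s')(P, D) = Add(P, 6) = Add(6, P))
Pow(Function('g')(5, Add(Mul(Function('s')(O, 5), -9), Function('U')(-5))), -1) = Pow(-1471, -1) = Rational(-1, 1471)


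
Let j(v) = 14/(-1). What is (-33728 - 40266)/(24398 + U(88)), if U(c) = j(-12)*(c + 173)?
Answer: -36997/10372 ≈ -3.5670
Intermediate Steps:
j(v) = -14 (j(v) = 14*(-1) = -14)
U(c) = -2422 - 14*c (U(c) = -14*(c + 173) = -14*(173 + c) = -2422 - 14*c)
(-33728 - 40266)/(24398 + U(88)) = (-33728 - 40266)/(24398 + (-2422 - 14*88)) = -73994/(24398 + (-2422 - 1232)) = -73994/(24398 - 3654) = -73994/20744 = -73994*1/20744 = -36997/10372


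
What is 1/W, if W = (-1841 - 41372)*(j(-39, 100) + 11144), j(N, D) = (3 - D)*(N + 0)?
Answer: -1/645040451 ≈ -1.5503e-9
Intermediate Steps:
j(N, D) = N*(3 - D) (j(N, D) = (3 - D)*N = N*(3 - D))
W = -645040451 (W = (-1841 - 41372)*(-39*(3 - 1*100) + 11144) = -43213*(-39*(3 - 100) + 11144) = -43213*(-39*(-97) + 11144) = -43213*(3783 + 11144) = -43213*14927 = -645040451)
1/W = 1/(-645040451) = -1/645040451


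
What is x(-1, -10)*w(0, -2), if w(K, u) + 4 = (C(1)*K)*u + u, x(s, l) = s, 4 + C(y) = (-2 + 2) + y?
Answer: 6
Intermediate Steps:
C(y) = -4 + y (C(y) = -4 + ((-2 + 2) + y) = -4 + (0 + y) = -4 + y)
w(K, u) = -4 + u - 3*K*u (w(K, u) = -4 + (((-4 + 1)*K)*u + u) = -4 + ((-3*K)*u + u) = -4 + (-3*K*u + u) = -4 + (u - 3*K*u) = -4 + u - 3*K*u)
x(-1, -10)*w(0, -2) = -(-4 - 2 - 3*0*(-2)) = -(-4 - 2 + 0) = -1*(-6) = 6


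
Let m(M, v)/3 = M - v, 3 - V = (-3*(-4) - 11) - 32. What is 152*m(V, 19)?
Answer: 6840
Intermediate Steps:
V = 34 (V = 3 - ((-3*(-4) - 11) - 32) = 3 - ((12 - 11) - 32) = 3 - (1 - 32) = 3 - 1*(-31) = 3 + 31 = 34)
m(M, v) = -3*v + 3*M (m(M, v) = 3*(M - v) = -3*v + 3*M)
152*m(V, 19) = 152*(-3*19 + 3*34) = 152*(-57 + 102) = 152*45 = 6840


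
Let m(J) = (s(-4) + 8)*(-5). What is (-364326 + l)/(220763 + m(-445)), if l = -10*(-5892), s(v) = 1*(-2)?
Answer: -305406/220733 ≈ -1.3836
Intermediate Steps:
s(v) = -2
l = 58920
m(J) = -30 (m(J) = (-2 + 8)*(-5) = 6*(-5) = -30)
(-364326 + l)/(220763 + m(-445)) = (-364326 + 58920)/(220763 - 30) = -305406/220733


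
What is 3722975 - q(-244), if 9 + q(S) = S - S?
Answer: 3722984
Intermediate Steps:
q(S) = -9 (q(S) = -9 + (S - S) = -9 + 0 = -9)
3722975 - q(-244) = 3722975 - 1*(-9) = 3722975 + 9 = 3722984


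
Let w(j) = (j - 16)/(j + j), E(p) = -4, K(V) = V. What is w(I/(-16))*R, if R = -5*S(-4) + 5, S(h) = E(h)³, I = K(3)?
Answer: 84175/6 ≈ 14029.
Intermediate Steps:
I = 3
S(h) = -64 (S(h) = (-4)³ = -64)
w(j) = (-16 + j)/(2*j) (w(j) = (-16 + j)/((2*j)) = (-16 + j)*(1/(2*j)) = (-16 + j)/(2*j))
R = 325 (R = -5*(-64) + 5 = 320 + 5 = 325)
w(I/(-16))*R = ((-16 + 3/(-16))/(2*((3/(-16)))))*325 = ((-16 + 3*(-1/16))/(2*((3*(-1/16)))))*325 = ((-16 - 3/16)/(2*(-3/16)))*325 = ((½)*(-16/3)*(-259/16))*325 = (259/6)*325 = 84175/6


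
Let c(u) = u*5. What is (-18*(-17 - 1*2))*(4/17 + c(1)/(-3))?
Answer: -8322/17 ≈ -489.53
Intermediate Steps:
c(u) = 5*u
(-18*(-17 - 1*2))*(4/17 + c(1)/(-3)) = (-18*(-17 - 1*2))*(4/17 + (5*1)/(-3)) = (-18*(-17 - 2))*(4*(1/17) + 5*(-1/3)) = (-18*(-19))*(4/17 - 5/3) = 342*(-73/51) = -8322/17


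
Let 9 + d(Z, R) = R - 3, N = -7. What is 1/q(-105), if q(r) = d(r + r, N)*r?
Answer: 1/1995 ≈ 0.00050125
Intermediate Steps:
d(Z, R) = -12 + R (d(Z, R) = -9 + (R - 3) = -9 + (-3 + R) = -12 + R)
q(r) = -19*r (q(r) = (-12 - 7)*r = -19*r)
1/q(-105) = 1/(-19*(-105)) = 1/1995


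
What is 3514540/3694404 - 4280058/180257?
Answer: -542097962809/23783649351 ≈ -22.793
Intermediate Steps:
3514540/3694404 - 4280058/180257 = 3514540*(1/3694404) - 4280058*1/180257 = 878635/923601 - 4280058/180257 = -542097962809/23783649351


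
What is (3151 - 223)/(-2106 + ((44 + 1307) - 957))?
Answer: -183/107 ≈ -1.7103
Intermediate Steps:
(3151 - 223)/(-2106 + ((44 + 1307) - 957)) = 2928/(-2106 + (1351 - 957)) = 2928/(-2106 + 394) = 2928/(-1712) = 2928*(-1/1712) = -183/107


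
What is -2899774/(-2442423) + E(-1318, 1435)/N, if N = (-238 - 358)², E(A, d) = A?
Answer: 513413503835/433793864184 ≈ 1.1835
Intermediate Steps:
N = 355216 (N = (-596)² = 355216)
-2899774/(-2442423) + E(-1318, 1435)/N = -2899774/(-2442423) - 1318/355216 = -2899774*(-1/2442423) - 1318*1/355216 = 2899774/2442423 - 659/177608 = 513413503835/433793864184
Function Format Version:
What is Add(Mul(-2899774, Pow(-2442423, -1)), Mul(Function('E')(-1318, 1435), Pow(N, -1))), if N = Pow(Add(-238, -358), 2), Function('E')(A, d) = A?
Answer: Rational(513413503835, 433793864184) ≈ 1.1835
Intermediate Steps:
N = 355216 (N = Pow(-596, 2) = 355216)
Add(Mul(-2899774, Pow(-2442423, -1)), Mul(Function('E')(-1318, 1435), Pow(N, -1))) = Add(Mul(-2899774, Pow(-2442423, -1)), Mul(-1318, Pow(355216, -1))) = Add(Mul(-2899774, Rational(-1, 2442423)), Mul(-1318, Rational(1, 355216))) = Add(Rational(2899774, 2442423), Rational(-659, 177608)) = Rational(513413503835, 433793864184)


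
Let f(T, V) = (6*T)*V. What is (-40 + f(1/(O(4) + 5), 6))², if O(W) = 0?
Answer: 26896/25 ≈ 1075.8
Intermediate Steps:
f(T, V) = 6*T*V
(-40 + f(1/(O(4) + 5), 6))² = (-40 + 6*6/(0 + 5))² = (-40 + 6*6/5)² = (-40 + 6*(⅕)*6)² = (-40 + 36/5)² = (-164/5)² = 26896/25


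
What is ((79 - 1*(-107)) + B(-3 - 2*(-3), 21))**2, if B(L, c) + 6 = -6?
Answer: 30276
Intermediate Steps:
B(L, c) = -12 (B(L, c) = -6 - 6 = -12)
((79 - 1*(-107)) + B(-3 - 2*(-3), 21))**2 = ((79 - 1*(-107)) - 12)**2 = ((79 + 107) - 12)**2 = (186 - 12)**2 = 174**2 = 30276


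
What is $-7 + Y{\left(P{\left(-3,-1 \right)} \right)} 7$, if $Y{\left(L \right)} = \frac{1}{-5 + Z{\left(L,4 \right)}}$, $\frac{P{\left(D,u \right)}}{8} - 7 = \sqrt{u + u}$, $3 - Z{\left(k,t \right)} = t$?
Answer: $- \frac{49}{6} \approx -8.1667$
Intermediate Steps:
$Z{\left(k,t \right)} = 3 - t$
$P{\left(D,u \right)} = 56 + 8 \sqrt{2} \sqrt{u}$ ($P{\left(D,u \right)} = 56 + 8 \sqrt{u + u} = 56 + 8 \sqrt{2 u} = 56 + 8 \sqrt{2} \sqrt{u}$)
$Y{\left(L \right)} = - \frac{1}{6}$ ($Y{\left(L \right)} = \frac{1}{-5 + \left(3 - 4\right)} = \frac{1}{-5 - 1} = \frac{1}{-6} = - \frac{1}{6}$)
$-7 + Y{\left(P{\left(-3,-1 \right)} \right)} 7 = -7 - \frac{7}{6} = - \frac{49}{6}$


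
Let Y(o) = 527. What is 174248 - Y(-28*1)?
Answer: 173721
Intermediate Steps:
174248 - Y(-28*1) = 174248 - 1*527 = 174248 - 527 = 173721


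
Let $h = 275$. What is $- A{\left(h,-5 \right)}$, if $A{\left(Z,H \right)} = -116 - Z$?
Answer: $391$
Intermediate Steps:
$- A{\left(h,-5 \right)} = - (-116 - 275) = \left(-1\right) \left(-391\right) = 391$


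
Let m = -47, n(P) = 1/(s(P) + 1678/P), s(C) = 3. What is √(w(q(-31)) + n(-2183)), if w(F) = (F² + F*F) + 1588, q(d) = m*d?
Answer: √100773840779719/4871 ≈ 2060.9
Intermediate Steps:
n(P) = 1/(3 + 1678/P)
q(d) = -47*d
w(F) = 1588 + 2*F² (w(F) = (F² + F²) + 1588 = 2*F² + 1588 = 1588 + 2*F²)
√(w(q(-31)) + n(-2183)) = √((1588 + 2*(-47*(-31))²) - 2183/(1678 + 3*(-2183))) = √((1588 + 2*1457²) - 2183/(1678 - 6549)) = √((1588 + 2*2122849) - 2183/(-4871)) = √((1588 + 4245698) - 2183*(-1/4871)) = √(4247286 + 2183/4871) = √(20688532289/4871) = √100773840779719/4871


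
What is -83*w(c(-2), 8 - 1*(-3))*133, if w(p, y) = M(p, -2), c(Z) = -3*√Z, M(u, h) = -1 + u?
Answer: 11039 + 33117*I*√2 ≈ 11039.0 + 46835.0*I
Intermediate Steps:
w(p, y) = -1 + p
-83*w(c(-2), 8 - 1*(-3))*133 = -83*(-1 - 3*I*√2)*133 = (83 + 249*I*√2)*133 = 11039 + 33117*I*√2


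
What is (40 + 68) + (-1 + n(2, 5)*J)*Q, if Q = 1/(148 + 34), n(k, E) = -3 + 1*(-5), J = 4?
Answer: 19623/182 ≈ 107.82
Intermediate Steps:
n(k, E) = -8 (n(k, E) = -3 - 5 = -8)
Q = 1/182 ≈ 0.0054945
(40 + 68) + (-1 + n(2, 5)*J)*Q = (40 + 68) + (-1 - 8*4)*(1/182) = 108 + (-1 - 32)*(1/182) = 108 - 33*1/182 = 108 - 33/182 = 19623/182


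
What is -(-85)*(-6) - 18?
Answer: -528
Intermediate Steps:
-(-85)*(-6) - 18 = -17*30 - 18 = -510 - 18 = -528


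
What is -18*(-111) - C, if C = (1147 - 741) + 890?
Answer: 702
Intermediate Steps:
C = 1296 (C = 406 + 890 = 1296)
-18*(-111) - C = -18*(-111) - 1*1296 = 1998 - 1296 = 702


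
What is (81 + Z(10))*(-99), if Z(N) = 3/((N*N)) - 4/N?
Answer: -798237/100 ≈ -7982.4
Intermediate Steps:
Z(N) = -4/N + 3/N**2 (Z(N) = 3/(N**2) - 4/N = 3/N**2 - 4/N = -4/N + 3/N**2)
(81 + Z(10))*(-99) = (81 + (3 - 4*10)/10**2)*(-99) = (81 + (3 - 40)/100)*(-99) = (81 + (1/100)*(-37))*(-99) = (81 - 37/100)*(-99) = (8063/100)*(-99) = -798237/100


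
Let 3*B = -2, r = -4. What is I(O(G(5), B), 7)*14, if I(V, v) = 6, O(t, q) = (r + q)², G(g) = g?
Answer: 84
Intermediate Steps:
B = -⅔ (B = (⅓)*(-2) = -⅔ ≈ -0.66667)
O(t, q) = (-4 + q)²
I(O(G(5), B), 7)*14 = 6*14 = 84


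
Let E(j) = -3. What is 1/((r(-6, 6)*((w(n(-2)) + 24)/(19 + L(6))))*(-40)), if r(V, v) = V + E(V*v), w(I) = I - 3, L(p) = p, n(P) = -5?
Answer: 5/1152 ≈ 0.0043403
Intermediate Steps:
w(I) = -3 + I
r(V, v) = -3 + V (r(V, v) = V - 3 = -3 + V)
1/((r(-6, 6)*((w(n(-2)) + 24)/(19 + L(6))))*(-40)) = 1/(((-3 - 6)*(((-3 - 5) + 24)/(19 + 6)))*(-40)) = 1/(-9*(-8 + 24)/25*(-40)) = 1/(-144/25*(-40)) = 1/(1152/5) = 5/1152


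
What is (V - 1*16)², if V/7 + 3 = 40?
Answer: 59049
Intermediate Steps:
V = 259 (V = -21 + 7*40 = -21 + 280 = 259)
(V - 1*16)² = (259 - 1*16)² = (259 - 16)² = 243² = 59049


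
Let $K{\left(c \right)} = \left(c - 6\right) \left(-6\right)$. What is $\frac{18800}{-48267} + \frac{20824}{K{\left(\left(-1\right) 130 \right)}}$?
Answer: $\frac{41240467}{1641078} \approx 25.13$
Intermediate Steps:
$K{\left(c \right)} = 36 - 6 c$ ($K{\left(c \right)} = \left(-6 + c\right) \left(-6\right) = 36 - 6 c$)
$\frac{18800}{-48267} + \frac{20824}{K{\left(\left(-1\right) 130 \right)}} = \frac{18800}{-48267} + \frac{20824}{36 - 6 \left(\left(-1\right) 130\right)} = 18800 \left(- \frac{1}{48267}\right) + \frac{20824}{36 - -780} = - \frac{18800}{48267} + \frac{20824}{36 + 780} = - \frac{18800}{48267} + \frac{20824}{816} = - \frac{18800}{48267} + 20824 \cdot \frac{1}{816} = - \frac{18800}{48267} + \frac{2603}{102} = \frac{41240467}{1641078}$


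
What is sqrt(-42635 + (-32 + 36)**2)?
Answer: I*sqrt(42619) ≈ 206.44*I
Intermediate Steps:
sqrt(-42635 + (-32 + 36)**2) = sqrt(-42635 + 4**2) = sqrt(-42635 + 16) = sqrt(-42619) = I*sqrt(42619)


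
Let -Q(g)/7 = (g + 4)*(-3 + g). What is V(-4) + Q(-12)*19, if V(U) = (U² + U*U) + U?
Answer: -15932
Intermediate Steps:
Q(g) = -7*(-3 + g)*(4 + g) (Q(g) = -7*(g + 4)*(-3 + g) = -7*(4 + g)*(-3 + g) = -7*(-3 + g)*(4 + g))
V(U) = U + 2*U² (V(U) = (U² + U²) + U = 2*U² + U = U + 2*U²)
V(-4) + Q(-12)*19 = -4*(1 + 2*(-4)) + (84 - 7*(-12) - 7*(-12)²)*19 = -4*(1 - 8) + (84 + 84 - 7*144)*19 = -4*(-7) + (84 + 84 - 1008)*19 = 28 - 840*19 = 28 - 15960 = -15932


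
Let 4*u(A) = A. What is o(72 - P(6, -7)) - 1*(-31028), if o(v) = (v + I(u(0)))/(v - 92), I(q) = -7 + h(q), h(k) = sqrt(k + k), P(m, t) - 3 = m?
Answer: 899756/29 ≈ 31026.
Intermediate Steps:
P(m, t) = 3 + m
u(A) = A/4
h(k) = sqrt(2)*sqrt(k) (h(k) = sqrt(2*k) = sqrt(2)*sqrt(k))
I(q) = -7 + sqrt(2)*sqrt(q)
o(v) = (-7 + v)/(-92 + v) (o(v) = (v + (-7 + sqrt(2)*sqrt((1/4)*0)))/(v - 92) = (v + (-7 + sqrt(2)*sqrt(0)))/(-92 + v) = (v + (-7 + sqrt(2)*0))/(-92 + v) = (v + (-7 + 0))/(-92 + v) = (v - 7)/(-92 + v) = (-7 + v)/(-92 + v))
o(72 - P(6, -7)) - 1*(-31028) = (-7 + (72 - (3 + 6)))/(-92 + (72 - (3 + 6))) - 1*(-31028) = (-7 + (72 - 1*9))/(-92 + (72 - 1*9)) + 31028 = (-7 + (72 - 9))/(-92 + (72 - 9)) + 31028 = (-7 + 63)/(-92 + 63) + 31028 = 56/(-29) + 31028 = -1/29*56 + 31028 = -56/29 + 31028 = 899756/29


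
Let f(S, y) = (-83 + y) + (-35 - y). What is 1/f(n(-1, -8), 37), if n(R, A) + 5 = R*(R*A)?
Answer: -1/118 ≈ -0.0084746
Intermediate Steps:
n(R, A) = -5 + A*R**2 (n(R, A) = -5 + R*(R*A) = -5 + R*(A*R) = -5 + A*R**2)
f(S, y) = -118
1/f(n(-1, -8), 37) = 1/(-118) = -1/118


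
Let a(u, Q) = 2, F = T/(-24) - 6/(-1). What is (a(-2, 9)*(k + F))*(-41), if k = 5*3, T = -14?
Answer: -10619/6 ≈ -1769.8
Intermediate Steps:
F = 79/12 (F = -14/(-24) - 6/(-1) = -14*(-1/24) - 6*(-1) = 7/12 + 6 = 79/12 ≈ 6.5833)
k = 15
(a(-2, 9)*(k + F))*(-41) = (2*(15 + 79/12))*(-41) = (2*(259/12))*(-41) = (259/6)*(-41) = -10619/6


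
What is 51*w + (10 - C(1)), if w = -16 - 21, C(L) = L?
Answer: -1878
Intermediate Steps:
w = -37
51*w + (10 - C(1)) = 51*(-37) + (10 - 1*1) = -1887 + (10 - 1) = -1887 + 9 = -1878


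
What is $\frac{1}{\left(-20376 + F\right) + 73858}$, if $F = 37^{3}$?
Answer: $\frac{1}{104135} \approx 9.6029 \cdot 10^{-6}$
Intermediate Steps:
$F = 50653$
$\frac{1}{\left(-20376 + F\right) + 73858} = \frac{1}{\left(-20376 + 50653\right) + 73858} = \frac{1}{30277 + 73858} = \frac{1}{104135}$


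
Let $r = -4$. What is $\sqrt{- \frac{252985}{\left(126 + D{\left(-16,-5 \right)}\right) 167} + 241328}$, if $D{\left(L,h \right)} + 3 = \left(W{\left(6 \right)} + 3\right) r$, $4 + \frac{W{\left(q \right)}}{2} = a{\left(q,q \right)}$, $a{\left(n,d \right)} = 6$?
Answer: $\frac{\sqrt{6729951871}}{167} \approx 491.24$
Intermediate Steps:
$W{\left(q \right)} = 4$ ($W{\left(q \right)} = -8 + 2 \cdot 6 = -8 + 12 = 4$)
$D{\left(L,h \right)} = -31$ ($D{\left(L,h \right)} = -3 + \left(4 + 3\right) \left(-4\right) = -3 + 7 \left(-4\right) = -3 - 28 = -31$)
$\sqrt{- \frac{252985}{\left(126 + D{\left(-16,-5 \right)}\right) 167} + 241328} = \sqrt{- \frac{252985}{\left(126 - 31\right) 167} + 241328} = \sqrt{- \frac{252985}{95 \cdot 167} + 241328} = \sqrt{- \frac{252985}{15865} + 241328} = \sqrt{\left(-252985\right) \frac{1}{15865} + 241328} = \sqrt{- \frac{2663}{167} + 241328} = \sqrt{\frac{40299113}{167}} = \frac{\sqrt{6729951871}}{167}$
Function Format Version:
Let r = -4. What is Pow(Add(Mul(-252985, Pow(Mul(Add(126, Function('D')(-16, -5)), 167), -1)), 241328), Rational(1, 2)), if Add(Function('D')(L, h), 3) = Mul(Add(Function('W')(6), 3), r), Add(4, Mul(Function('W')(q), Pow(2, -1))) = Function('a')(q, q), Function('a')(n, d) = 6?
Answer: Mul(Rational(1, 167), Pow(6729951871, Rational(1, 2))) ≈ 491.24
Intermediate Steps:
Function('W')(q) = 4 (Function('W')(q) = Add(-8, Mul(2, 6)) = Add(-8, 12) = 4)
Function('D')(L, h) = -31 (Function('D')(L, h) = Add(-3, Mul(Add(4, 3), -4)) = Add(-3, Mul(7, -4)) = Add(-3, -28) = -31)
Pow(Add(Mul(-252985, Pow(Mul(Add(126, Function('D')(-16, -5)), 167), -1)), 241328), Rational(1, 2)) = Pow(Add(Mul(-252985, Pow(Mul(Add(126, -31), 167), -1)), 241328), Rational(1, 2)) = Pow(Add(Mul(-252985, Pow(Mul(95, 167), -1)), 241328), Rational(1, 2)) = Pow(Add(Mul(-252985, Pow(15865, -1)), 241328), Rational(1, 2)) = Pow(Add(Mul(-252985, Rational(1, 15865)), 241328), Rational(1, 2)) = Pow(Add(Rational(-2663, 167), 241328), Rational(1, 2)) = Pow(Rational(40299113, 167), Rational(1, 2)) = Mul(Rational(1, 167), Pow(6729951871, Rational(1, 2)))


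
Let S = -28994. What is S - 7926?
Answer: -36920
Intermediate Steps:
S - 7926 = -28994 - 7926 = -36920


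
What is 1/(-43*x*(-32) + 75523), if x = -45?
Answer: 1/13603 ≈ 7.3513e-5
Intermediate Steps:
1/(-43*x*(-32) + 75523) = 1/(-43*(-45)*(-32) + 75523) = 1/(1935*(-32) + 75523) = 1/(-61920 + 75523) = 1/13603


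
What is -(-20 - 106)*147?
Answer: 18522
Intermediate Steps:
-(-20 - 106)*147 = -(-126)*147 = -1*(-18522) = 18522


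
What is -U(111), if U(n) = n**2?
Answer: -12321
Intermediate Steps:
-U(111) = -1*111**2 = -1*12321 = -12321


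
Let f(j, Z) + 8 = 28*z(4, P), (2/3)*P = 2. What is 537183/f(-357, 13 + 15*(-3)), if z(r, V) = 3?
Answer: 537183/76 ≈ 7068.2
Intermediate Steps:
P = 3 (P = (3/2)*2 = 3)
f(j, Z) = 76 (f(j, Z) = -8 + 28*3 = -8 + 84 = 76)
537183/f(-357, 13 + 15*(-3)) = 537183/76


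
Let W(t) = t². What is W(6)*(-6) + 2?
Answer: -214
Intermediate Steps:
W(6)*(-6) + 2 = 6²*(-6) + 2 = 36*(-6) + 2 = -216 + 2 = -214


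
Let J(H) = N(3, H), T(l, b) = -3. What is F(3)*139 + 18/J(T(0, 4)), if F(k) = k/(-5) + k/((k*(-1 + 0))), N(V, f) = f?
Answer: -1142/5 ≈ -228.40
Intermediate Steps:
J(H) = H
F(k) = -1 - k/5 (F(k) = k*(-⅕) + k/((k*(-1))) = -k/5 + k/((-k)) = -k/5 + k*(-1/k) = -k/5 - 1 = -1 - k/5)
F(3)*139 + 18/J(T(0, 4)) = (-1 - ⅕*3)*139 + 18/(-3) = (-1 - ⅗)*139 + 18*(-⅓) = -8/5*139 - 6 = -1112/5 - 6 = -1142/5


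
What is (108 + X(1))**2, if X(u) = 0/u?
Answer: 11664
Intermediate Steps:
X(u) = 0
(108 + X(1))**2 = (108 + 0)**2 = 108**2 = 11664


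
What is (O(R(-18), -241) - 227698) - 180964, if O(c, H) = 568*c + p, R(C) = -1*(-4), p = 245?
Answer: -406145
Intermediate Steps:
R(C) = 4
O(c, H) = 245 + 568*c (O(c, H) = 568*c + 245 = 245 + 568*c)
(O(R(-18), -241) - 227698) - 180964 = ((245 + 568*4) - 227698) - 180964 = ((245 + 2272) - 227698) - 180964 = (2517 - 227698) - 180964 = -225181 - 180964 = -406145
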